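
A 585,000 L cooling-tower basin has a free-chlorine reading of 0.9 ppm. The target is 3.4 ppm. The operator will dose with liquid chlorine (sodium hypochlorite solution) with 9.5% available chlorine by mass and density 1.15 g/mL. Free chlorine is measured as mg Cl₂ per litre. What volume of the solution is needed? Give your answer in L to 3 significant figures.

13.4 L

Chlorine deficit: 3.4 − 0.9 = 2.5 ppm = 2.5 mg/L as Cl₂.
Cl₂ equivalent needed: 2.5 mg/L × 585,000 L = 1,462,000 mg = 1462 g.
Product at 9.5% available chlorine: 1462 / 0.095 = 15,390 g.
Volume at density 1.15 g/mL: 15,390 g ÷ 1.15 g/mL = 13,390 mL.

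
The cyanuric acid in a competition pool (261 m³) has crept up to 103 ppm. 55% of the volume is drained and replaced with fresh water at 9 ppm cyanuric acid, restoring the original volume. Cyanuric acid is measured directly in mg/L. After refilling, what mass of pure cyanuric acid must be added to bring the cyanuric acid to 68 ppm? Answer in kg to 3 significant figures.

4.36 kg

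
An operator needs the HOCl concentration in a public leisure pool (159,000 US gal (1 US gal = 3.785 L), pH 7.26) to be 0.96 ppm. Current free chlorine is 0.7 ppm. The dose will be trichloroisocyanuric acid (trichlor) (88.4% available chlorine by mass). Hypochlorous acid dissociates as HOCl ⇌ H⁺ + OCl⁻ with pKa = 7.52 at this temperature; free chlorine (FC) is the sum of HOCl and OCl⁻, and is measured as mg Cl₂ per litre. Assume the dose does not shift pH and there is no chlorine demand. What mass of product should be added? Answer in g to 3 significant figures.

536 g

Volume: 159,000 US gal × 3.785 L/gal = 601,815 L.
[OCl⁻]/[HOCl] = 10^(pH − pKa) = 10^(7.26 − 7.52) = 0.5495; fraction as HOCl = 1/(1 + 0.5495) = 0.6454.
Free chlorine required for 0.96 ppm HOCl: 0.96 / 0.6454 = 1.488 ppm.
FC to add: 1.488 − 0.7 = 0.7876 mg/L as Cl₂.
Cl₂ equivalent: 0.7876 mg/L × 601,815 L = 474 g.
Product at 88.4% available Cl: 474 / 0.884 = 536.2 g.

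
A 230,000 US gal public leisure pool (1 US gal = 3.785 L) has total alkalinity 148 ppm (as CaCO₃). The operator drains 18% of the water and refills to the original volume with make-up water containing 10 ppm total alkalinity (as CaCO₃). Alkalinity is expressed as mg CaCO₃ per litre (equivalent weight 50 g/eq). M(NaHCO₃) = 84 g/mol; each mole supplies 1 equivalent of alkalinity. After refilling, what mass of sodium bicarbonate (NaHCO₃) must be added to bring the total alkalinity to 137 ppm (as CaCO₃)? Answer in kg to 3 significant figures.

Volume: 230,000 US gal × 3.785 L/gal = 870,550 L.
After draining 18% and refilling: 148 × 0.82 + 10 × 0.18 = 123.16 ppm.
Deficit to target: 137 − 123.16 = 13.84 mg/L.
As CaCO₃: 13.84 mg/L × 870,550 L = 12,050 g; ÷ 50 g/eq ÷ 1 = 241 mol NaHCO₃.
Mass: 241 × 84 = 20,240 g.

20.2 kg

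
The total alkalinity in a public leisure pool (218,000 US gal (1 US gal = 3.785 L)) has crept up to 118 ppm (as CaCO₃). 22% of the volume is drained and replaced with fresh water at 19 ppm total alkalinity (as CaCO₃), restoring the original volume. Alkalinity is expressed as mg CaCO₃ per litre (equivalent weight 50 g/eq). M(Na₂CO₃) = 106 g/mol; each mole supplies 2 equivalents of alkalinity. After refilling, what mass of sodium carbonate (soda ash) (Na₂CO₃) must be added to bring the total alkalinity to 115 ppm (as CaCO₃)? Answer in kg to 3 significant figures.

16.4 kg

Volume: 218,000 US gal × 3.785 L/gal = 825,130 L.
After draining 22% and refilling: 118 × 0.78 + 19 × 0.22 = 96.22 ppm.
Deficit to target: 115 − 96.22 = 18.78 mg/L.
As CaCO₃: 18.78 mg/L × 825,130 L = 15,500 g; ÷ 50 g/eq ÷ 2 = 155 mol Na₂CO₃.
Mass: 155 × 106 = 16,430 g.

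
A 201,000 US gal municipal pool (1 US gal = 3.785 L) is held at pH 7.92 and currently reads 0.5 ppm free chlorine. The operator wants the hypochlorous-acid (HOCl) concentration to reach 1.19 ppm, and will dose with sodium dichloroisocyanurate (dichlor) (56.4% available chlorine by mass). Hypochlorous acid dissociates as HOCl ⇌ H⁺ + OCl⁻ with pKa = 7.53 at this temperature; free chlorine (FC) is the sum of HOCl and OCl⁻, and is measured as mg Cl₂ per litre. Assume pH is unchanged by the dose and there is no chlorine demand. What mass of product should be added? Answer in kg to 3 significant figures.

Volume: 201,000 US gal × 3.785 L/gal = 760,785 L.
[OCl⁻]/[HOCl] = 10^(pH − pKa) = 10^(7.92 − 7.53) = 2.455; fraction as HOCl = 1/(1 + 2.455) = 0.2895.
Free chlorine required for 1.19 ppm HOCl: 1.19 / 0.2895 = 4.111 ppm.
FC to add: 4.111 − 0.5 = 3.611 mg/L as Cl₂.
Cl₂ equivalent: 3.611 mg/L × 760,785 L = 2747 g.
Product at 56.4% available Cl: 2747 / 0.564 = 4871 g.

4.87 kg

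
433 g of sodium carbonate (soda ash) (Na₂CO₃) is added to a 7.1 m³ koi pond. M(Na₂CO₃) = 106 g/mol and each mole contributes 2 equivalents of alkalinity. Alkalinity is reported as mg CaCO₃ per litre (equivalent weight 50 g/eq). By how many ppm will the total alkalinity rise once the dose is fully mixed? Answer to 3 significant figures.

57.5 ppm

Volume: 7.1 m³ = 7,100 L.
Moles of Na₂CO₃: 433 g ÷ 106 g/mol = 4.085 mol → 8.17 eq of alkalinity.
As CaCO₃: 8.17 eq × 50 g/eq = 408.5 g.
Rise: 408.5 g / 7,100 L × 1000 = 57.53 mg/L.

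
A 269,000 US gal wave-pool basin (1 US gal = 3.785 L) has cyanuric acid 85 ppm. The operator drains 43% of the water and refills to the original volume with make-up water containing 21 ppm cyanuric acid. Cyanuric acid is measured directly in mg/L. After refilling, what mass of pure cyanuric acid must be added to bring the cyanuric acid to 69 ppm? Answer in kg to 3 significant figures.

11.7 kg

Volume: 269,000 US gal × 3.785 L/gal = 1,018,165 L.
After draining 43% and refilling: 85 × 0.57 + 21 × 0.43 = 57.48 ppm.
Deficit to target: 69 − 57.48 = 11.52 mg/L.
Mass: 11.52 mg/L × 1,018,165 L = 11,730 g cyanuric acid.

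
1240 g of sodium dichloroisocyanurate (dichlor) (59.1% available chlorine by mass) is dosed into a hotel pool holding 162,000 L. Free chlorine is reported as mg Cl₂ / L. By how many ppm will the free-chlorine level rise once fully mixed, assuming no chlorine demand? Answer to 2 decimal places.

Available chlorine delivered: 1240 g × 0.591 = 732.8 g as Cl₂.
Concentration rise: 732.8 g / 162,000 L = 4.524 mg/L = 4.52 ppm.

4.52 ppm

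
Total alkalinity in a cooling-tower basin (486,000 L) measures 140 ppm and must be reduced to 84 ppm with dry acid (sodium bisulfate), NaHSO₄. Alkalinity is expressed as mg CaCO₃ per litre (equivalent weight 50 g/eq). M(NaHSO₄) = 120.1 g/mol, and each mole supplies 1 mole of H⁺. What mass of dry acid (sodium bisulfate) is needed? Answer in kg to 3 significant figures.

Alkalinity to neutralize: (140 − 84) = 56 mg/L as CaCO₃ × 486,000 L = 27,220 g as CaCO₃.
Equivalents of H⁺ required: 27,220 ÷ 50 g/eq = 544.3 eq = 544.3 mol NaHSO₄.
Mass of NaHSO₄: 544.3 × 120.1 = 65,370 g.

65.4 kg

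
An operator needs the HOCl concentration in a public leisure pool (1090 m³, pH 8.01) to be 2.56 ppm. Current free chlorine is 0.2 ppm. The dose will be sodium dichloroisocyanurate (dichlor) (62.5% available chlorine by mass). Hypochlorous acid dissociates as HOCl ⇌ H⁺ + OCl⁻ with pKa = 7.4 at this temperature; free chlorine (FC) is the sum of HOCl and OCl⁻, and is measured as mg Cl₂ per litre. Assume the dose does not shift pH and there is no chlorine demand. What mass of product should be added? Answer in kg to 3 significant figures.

Volume: 1090 m³ = 1,090,000 L.
[OCl⁻]/[HOCl] = 10^(pH − pKa) = 10^(8.01 − 7.4) = 4.074; fraction as HOCl = 1/(1 + 4.074) = 0.1971.
Free chlorine required for 2.56 ppm HOCl: 2.56 / 0.1971 = 12.99 ppm.
FC to add: 12.99 − 0.2 = 12.79 mg/L as Cl₂.
Cl₂ equivalent: 12.79 mg/L × 1,090,000 L = 13,940 g.
Product at 62.5% available Cl: 13,940 / 0.625 = 22,300 g.

22.3 kg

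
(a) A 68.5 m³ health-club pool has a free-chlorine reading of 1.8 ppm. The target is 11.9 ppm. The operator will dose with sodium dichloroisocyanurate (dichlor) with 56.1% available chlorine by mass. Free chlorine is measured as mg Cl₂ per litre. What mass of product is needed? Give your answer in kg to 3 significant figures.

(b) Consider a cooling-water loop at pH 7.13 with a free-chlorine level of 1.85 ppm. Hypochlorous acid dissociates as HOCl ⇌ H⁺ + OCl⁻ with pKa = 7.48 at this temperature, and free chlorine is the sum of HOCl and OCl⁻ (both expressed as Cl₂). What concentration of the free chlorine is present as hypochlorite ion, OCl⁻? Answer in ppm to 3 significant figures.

(a) Volume: 68.5 m³ = 68,500 L.
(a) Chlorine deficit: 11.9 − 1.8 = 10.1 ppm = 10.1 mg/L as Cl₂.
(a) Cl₂ equivalent needed: 10.1 mg/L × 68,500 L = 691,800 mg = 691.9 g.
(a) Product at 56.1% available chlorine: 691.9 / 0.561 = 1233 g.

(b) [OCl⁻]/[HOCl] = 10^(pH − pKa) = 10^(7.13 − 7.48) = 10^-0.35 = 0.4467.
(b) Fraction as HOCl = 1 / (1 + 0.4467) = 0.6912.
(b) OCl⁻ = (1 − 0.6912) × 1.85 ppm = 0.5712 ppm.

(a) 1.23 kg; (b) 0.571 ppm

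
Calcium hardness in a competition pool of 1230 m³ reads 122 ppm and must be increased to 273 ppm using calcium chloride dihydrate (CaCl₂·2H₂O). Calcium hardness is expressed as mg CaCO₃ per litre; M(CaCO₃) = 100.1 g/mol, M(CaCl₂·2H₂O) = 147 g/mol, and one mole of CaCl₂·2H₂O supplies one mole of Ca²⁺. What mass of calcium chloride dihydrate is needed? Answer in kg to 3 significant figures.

273 kg

Volume: 1230 m³ = 1,230,000 L.
Hardness to add: (273 − 122) = 151 mg/L as CaCO₃ × 1,230,000 L = 185,700 g as CaCO₃.
Moles of Ca²⁺ (1 mol Ca²⁺ ≡ 1 mol CaCO₃): 185,700 / 100.1 g/mol = 1855 mol.
Mass of CaCl₂·2H₂O: 1855 × 147 = 272,800 g.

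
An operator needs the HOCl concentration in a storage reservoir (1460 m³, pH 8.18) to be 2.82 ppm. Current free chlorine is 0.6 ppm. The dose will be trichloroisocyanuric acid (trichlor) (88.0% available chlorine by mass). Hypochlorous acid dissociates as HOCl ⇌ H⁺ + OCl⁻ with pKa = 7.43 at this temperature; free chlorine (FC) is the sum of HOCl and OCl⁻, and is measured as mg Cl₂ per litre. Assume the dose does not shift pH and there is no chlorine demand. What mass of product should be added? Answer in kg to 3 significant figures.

Volume: 1460 m³ = 1,460,000 L.
[OCl⁻]/[HOCl] = 10^(pH − pKa) = 10^(8.18 − 7.43) = 5.623; fraction as HOCl = 1/(1 + 5.623) = 0.151.
Free chlorine required for 2.82 ppm HOCl: 2.82 / 0.151 = 18.68 ppm.
FC to add: 18.68 − 0.6 = 18.08 mg/L as Cl₂.
Cl₂ equivalent: 18.08 mg/L × 1,460,000 L = 26,390 g.
Product at 88.0% available Cl: 26,390 / 0.88 = 29,990 g.

30.0 kg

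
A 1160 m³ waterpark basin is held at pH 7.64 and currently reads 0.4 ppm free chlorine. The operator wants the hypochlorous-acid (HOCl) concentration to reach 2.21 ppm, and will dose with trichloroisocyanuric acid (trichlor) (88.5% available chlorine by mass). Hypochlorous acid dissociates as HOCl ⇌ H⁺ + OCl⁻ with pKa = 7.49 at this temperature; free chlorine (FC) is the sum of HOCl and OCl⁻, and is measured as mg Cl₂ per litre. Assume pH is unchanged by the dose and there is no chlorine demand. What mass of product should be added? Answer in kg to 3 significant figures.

6.46 kg

Volume: 1160 m³ = 1,160,000 L.
[OCl⁻]/[HOCl] = 10^(pH − pKa) = 10^(7.64 − 7.49) = 1.413; fraction as HOCl = 1/(1 + 1.413) = 0.4145.
Free chlorine required for 2.21 ppm HOCl: 2.21 / 0.4145 = 5.332 ppm.
FC to add: 5.332 − 0.4 = 4.932 mg/L as Cl₂.
Cl₂ equivalent: 4.932 mg/L × 1,160,000 L = 5721 g.
Product at 88.5% available Cl: 5721 / 0.885 = 6464 g.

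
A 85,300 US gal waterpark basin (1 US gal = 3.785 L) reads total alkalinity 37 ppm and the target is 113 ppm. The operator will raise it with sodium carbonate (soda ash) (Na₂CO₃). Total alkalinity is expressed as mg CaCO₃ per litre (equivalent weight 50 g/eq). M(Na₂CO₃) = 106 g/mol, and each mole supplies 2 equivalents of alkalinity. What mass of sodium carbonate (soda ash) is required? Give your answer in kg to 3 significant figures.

Volume: 85,300 US gal × 3.785 L/gal = 322,860 L.
Alkalinity to add: (113 − 37) = 76 mg/L as CaCO₃ × 322,860 L = 24,540 g as CaCO₃.
Equivalents: 24,540 g ÷ 50 g/eq = 490.7 eq.
Each mole of Na₂CO₃ supplies 2 eq, so 490.7 / 2 = 245.4 mol.
Mass: 245.4 mol × 106 g/mol = 26,010 g.

26.0 kg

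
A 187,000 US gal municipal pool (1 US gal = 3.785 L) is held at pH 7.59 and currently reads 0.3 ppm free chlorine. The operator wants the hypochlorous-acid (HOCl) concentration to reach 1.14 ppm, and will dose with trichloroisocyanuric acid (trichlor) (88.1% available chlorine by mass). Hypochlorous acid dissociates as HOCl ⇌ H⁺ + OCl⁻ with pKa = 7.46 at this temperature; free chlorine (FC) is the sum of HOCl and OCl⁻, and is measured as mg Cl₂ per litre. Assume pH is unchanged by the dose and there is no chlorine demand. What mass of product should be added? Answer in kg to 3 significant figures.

1.91 kg

Volume: 187,000 US gal × 3.785 L/gal = 707,795 L.
[OCl⁻]/[HOCl] = 10^(pH − pKa) = 10^(7.59 − 7.46) = 1.349; fraction as HOCl = 1/(1 + 1.349) = 0.4257.
Free chlorine required for 1.14 ppm HOCl: 1.14 / 0.4257 = 2.678 ppm.
FC to add: 2.678 − 0.3 = 2.378 mg/L as Cl₂.
Cl₂ equivalent: 2.378 mg/L × 707,795 L = 1683 g.
Product at 88.1% available Cl: 1683 / 0.881 = 1910 g.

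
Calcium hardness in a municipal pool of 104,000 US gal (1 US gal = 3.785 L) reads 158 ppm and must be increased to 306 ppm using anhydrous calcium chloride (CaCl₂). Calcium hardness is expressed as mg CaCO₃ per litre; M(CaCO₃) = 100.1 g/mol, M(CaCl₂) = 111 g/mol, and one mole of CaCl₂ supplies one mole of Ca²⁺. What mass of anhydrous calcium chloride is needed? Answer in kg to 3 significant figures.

64.6 kg

Volume: 104,000 US gal × 3.785 L/gal = 393,640 L.
Hardness to add: (306 − 158) = 148 mg/L as CaCO₃ × 393,640 L = 58,260 g as CaCO₃.
Moles of Ca²⁺ (1 mol Ca²⁺ ≡ 1 mol CaCO₃): 58,260 / 100.1 g/mol = 582 mol.
Mass of CaCl₂: 582 × 111 = 64,600 g.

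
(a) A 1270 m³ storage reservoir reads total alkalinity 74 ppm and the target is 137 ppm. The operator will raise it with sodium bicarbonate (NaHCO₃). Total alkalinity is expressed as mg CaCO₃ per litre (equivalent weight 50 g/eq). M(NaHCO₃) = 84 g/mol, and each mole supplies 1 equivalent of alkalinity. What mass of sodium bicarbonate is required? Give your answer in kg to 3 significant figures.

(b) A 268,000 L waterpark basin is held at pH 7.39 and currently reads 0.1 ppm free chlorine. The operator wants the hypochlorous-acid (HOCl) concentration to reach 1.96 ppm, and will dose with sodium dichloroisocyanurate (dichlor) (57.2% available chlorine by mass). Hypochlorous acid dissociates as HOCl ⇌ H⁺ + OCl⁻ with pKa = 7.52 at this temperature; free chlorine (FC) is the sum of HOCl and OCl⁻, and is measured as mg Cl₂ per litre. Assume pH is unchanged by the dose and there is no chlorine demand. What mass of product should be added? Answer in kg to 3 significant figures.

(a) 134 kg; (b) 1.55 kg

(a) Volume: 1270 m³ = 1,270,000 L.
(a) Alkalinity to add: (137 − 74) = 63 mg/L as CaCO₃ × 1,270,000 L = 80,010 g as CaCO₃.
(a) Equivalents: 80,010 g ÷ 50 g/eq = 1600 eq.
(a) NaHCO₃ supplies 1 eq per mole → 1600 mol.
(a) Mass: 1600 mol × 84 g/mol = 134,400 g.

(b) [OCl⁻]/[HOCl] = 10^(pH − pKa) = 10^(7.39 − 7.52) = 0.7413; fraction as HOCl = 1/(1 + 0.7413) = 0.5743.
(b) Free chlorine required for 1.96 ppm HOCl: 1.96 / 0.5743 = 3.413 ppm.
(b) FC to add: 3.413 − 0.1 = 3.313 mg/L as Cl₂.
(b) Cl₂ equivalent: 3.313 mg/L × 268,000 L = 887.9 g.
(b) Product at 57.2% available Cl: 887.9 / 0.572 = 1552 g.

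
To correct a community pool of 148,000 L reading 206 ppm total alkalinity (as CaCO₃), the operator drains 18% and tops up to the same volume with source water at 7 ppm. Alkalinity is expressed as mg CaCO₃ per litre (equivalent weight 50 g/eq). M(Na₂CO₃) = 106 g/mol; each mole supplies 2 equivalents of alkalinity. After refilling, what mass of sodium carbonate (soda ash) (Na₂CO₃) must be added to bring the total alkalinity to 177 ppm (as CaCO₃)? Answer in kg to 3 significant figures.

1.07 kg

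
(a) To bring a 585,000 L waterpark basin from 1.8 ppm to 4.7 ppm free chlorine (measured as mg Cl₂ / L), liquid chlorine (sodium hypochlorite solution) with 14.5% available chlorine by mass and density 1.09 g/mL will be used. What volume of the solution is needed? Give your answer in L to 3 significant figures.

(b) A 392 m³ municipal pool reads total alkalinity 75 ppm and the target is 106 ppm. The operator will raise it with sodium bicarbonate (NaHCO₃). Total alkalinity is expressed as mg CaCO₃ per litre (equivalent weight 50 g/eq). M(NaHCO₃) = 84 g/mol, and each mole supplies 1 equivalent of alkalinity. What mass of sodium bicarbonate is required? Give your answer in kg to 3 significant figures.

(a) Chlorine deficit: 4.7 − 1.8 = 2.9 ppm = 2.9 mg/L as Cl₂.
(a) Cl₂ equivalent needed: 2.9 mg/L × 585,000 L = 1,696,000 mg = 1696 g.
(a) Product at 14.5% available chlorine: 1696 / 0.145 = 11,700 g.
(a) Volume at density 1.09 g/mL: 11,700 g ÷ 1.09 g/mL = 10,730 mL.

(b) Volume: 392 m³ = 392,000 L.
(b) Alkalinity to add: (106 − 75) = 31 mg/L as CaCO₃ × 392,000 L = 12,150 g as CaCO₃.
(b) Equivalents: 12,150 g ÷ 50 g/eq = 243 eq.
(b) NaHCO₃ supplies 1 eq per mole → 243 mol.
(b) Mass: 243 mol × 84 g/mol = 20,420 g.

(a) 10.7 L; (b) 20.4 kg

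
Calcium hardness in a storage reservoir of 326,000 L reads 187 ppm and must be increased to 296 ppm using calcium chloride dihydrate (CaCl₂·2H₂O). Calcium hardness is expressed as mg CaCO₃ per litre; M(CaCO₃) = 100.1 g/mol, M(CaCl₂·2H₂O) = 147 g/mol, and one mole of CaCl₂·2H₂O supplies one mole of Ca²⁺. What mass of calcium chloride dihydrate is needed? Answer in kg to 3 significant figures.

52.2 kg

Hardness to add: (296 − 187) = 109 mg/L as CaCO₃ × 326,000 L = 35,530 g as CaCO₃.
Moles of Ca²⁺ (1 mol Ca²⁺ ≡ 1 mol CaCO₃): 35,530 / 100.1 g/mol = 355 mol.
Mass of CaCl₂·2H₂O: 355 × 147 = 52,180 g.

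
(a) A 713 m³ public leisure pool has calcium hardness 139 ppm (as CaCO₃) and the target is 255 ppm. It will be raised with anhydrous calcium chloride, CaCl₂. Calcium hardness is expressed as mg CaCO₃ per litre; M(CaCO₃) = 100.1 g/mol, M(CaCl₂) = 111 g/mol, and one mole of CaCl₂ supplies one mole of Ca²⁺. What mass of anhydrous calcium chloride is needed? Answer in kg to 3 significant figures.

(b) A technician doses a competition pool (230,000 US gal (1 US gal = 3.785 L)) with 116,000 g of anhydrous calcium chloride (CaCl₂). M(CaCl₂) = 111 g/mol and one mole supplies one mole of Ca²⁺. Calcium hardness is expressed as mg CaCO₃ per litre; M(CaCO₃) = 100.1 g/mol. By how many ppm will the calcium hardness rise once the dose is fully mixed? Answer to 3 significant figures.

(a) 91.7 kg; (b) 120 ppm

(a) Volume: 713 m³ = 713,000 L.
(a) Hardness to add: (255 − 139) = 116 mg/L as CaCO₃ × 713,000 L = 82,710 g as CaCO₃.
(a) Moles of Ca²⁺ (1 mol Ca²⁺ ≡ 1 mol CaCO₃): 82,710 / 100.1 g/mol = 826.3 mol.
(a) Mass of CaCl₂: 826.3 × 111 = 91,710 g.

(b) Volume: 230,000 US gal × 3.785 L/gal = 870,550 L.
(b) Moles of Ca²⁺: 116,000 g ÷ 111 g/mol = 1045 mol.
(b) As CaCO₃: 1045 mol × 100.1 g/mol = 104,600 g.
(b) Rise: 104,600 g / 870,550 L × 1000 = 120.2 mg/L.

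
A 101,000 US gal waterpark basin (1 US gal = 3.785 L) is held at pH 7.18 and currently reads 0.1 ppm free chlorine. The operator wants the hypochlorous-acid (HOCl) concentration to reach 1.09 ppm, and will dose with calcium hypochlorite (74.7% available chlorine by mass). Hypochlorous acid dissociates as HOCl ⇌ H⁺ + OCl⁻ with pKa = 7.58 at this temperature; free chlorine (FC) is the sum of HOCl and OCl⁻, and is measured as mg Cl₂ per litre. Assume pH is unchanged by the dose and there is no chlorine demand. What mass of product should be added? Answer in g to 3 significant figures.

Volume: 101,000 US gal × 3.785 L/gal = 382,285 L.
[OCl⁻]/[HOCl] = 10^(pH − pKa) = 10^(7.18 − 7.58) = 0.3981; fraction as HOCl = 1/(1 + 0.3981) = 0.7153.
Free chlorine required for 1.09 ppm HOCl: 1.09 / 0.7153 = 1.524 ppm.
FC to add: 1.524 − 0.1 = 1.424 mg/L as Cl₂.
Cl₂ equivalent: 1.424 mg/L × 382,285 L = 544.3 g.
Product at 74.7% available Cl: 544.3 / 0.747 = 728.7 g.

729 g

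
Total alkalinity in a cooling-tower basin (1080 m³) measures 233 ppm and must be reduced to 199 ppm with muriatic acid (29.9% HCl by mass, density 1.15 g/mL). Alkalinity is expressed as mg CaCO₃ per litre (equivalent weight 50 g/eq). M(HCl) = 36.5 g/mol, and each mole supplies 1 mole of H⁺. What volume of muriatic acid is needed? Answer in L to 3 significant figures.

78.0 L

Volume: 1080 m³ = 1,080,000 L.
Alkalinity to neutralize: (233 − 199) = 34 mg/L as CaCO₃ × 1,080,000 L = 36,720 g as CaCO₃.
Equivalents of H⁺ required: 36,720 ÷ 50 g/eq = 734.4 eq = 734.4 mol HCl.
Mass of HCl: 734.4 × 36.5 = 26,810 g.
Mass of 29.9% solution: 26,810 / 0.299 = 89,650 g.
Volume: 89,650 g ÷ 1.15 g/mL = 77,960 mL.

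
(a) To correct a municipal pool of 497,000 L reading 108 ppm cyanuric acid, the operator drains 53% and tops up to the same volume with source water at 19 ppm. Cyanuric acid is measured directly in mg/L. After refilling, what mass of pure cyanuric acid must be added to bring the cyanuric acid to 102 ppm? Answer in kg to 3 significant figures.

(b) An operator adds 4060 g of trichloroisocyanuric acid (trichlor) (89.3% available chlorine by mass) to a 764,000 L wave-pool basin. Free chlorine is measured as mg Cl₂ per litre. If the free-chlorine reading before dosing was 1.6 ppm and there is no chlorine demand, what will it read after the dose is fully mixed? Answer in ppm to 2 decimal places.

(a) After draining 53% and refilling: 108 × 0.47 + 19 × 0.53 = 60.83 ppm.
(a) Deficit to target: 102 − 60.83 = 41.17 mg/L.
(a) Mass: 41.17 mg/L × 497,000 L = 20,460 g cyanuric acid.

(b) Available chlorine delivered: 4060 g × 0.893 = 3626 g as Cl₂.
(b) Concentration rise: 3626 g / 764,000 L = 4.746 mg/L = 4.75 ppm.
(b) Final FC: 1.6 + 4.75 = 6.35 ppm.

(a) 20.5 kg; (b) 6.35 ppm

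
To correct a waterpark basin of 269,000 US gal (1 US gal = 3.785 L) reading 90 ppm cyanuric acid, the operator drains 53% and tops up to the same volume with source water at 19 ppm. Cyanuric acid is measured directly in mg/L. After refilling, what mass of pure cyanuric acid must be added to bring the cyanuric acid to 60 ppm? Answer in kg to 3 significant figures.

Volume: 269,000 US gal × 3.785 L/gal = 1,018,165 L.
After draining 53% and refilling: 90 × 0.47 + 19 × 0.53 = 52.37 ppm.
Deficit to target: 60 − 52.37 = 7.63 mg/L.
Mass: 7.63 mg/L × 1,018,165 L = 7769 g cyanuric acid.

7.77 kg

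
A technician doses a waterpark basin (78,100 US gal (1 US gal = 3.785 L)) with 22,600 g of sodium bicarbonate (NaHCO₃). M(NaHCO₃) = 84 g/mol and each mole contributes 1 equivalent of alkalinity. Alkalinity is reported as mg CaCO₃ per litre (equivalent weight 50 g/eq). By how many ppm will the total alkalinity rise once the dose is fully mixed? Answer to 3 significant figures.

Volume: 78,100 US gal × 3.785 L/gal = 295,608 L.
Moles of NaHCO₃: 22,600 g ÷ 84 g/mol = 269 mol → 269 eq of alkalinity.
As CaCO₃: 269 eq × 50 g/eq = 13,450 g.
Rise: 13,450 g / 295,608 L × 1000 = 45.51 mg/L.

45.5 ppm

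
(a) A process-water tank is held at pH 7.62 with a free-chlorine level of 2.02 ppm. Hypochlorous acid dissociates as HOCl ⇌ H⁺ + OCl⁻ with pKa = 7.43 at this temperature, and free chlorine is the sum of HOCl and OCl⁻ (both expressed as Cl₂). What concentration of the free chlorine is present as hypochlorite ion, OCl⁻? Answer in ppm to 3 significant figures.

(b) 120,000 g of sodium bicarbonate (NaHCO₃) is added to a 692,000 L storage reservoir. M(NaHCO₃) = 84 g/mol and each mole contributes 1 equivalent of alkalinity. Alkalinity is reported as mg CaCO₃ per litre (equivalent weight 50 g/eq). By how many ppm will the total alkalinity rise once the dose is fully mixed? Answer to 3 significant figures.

(a) 1.23 ppm; (b) 103 ppm

(a) [OCl⁻]/[HOCl] = 10^(pH − pKa) = 10^(7.62 − 7.43) = 10^0.19 = 1.549.
(a) Fraction as HOCl = 1 / (1 + 1.549) = 0.3923.
(a) OCl⁻ = (1 − 0.3923) × 2.02 ppm = 1.227 ppm.

(b) Moles of NaHCO₃: 120,000 g ÷ 84 g/mol = 1429 mol → 1429 eq of alkalinity.
(b) As CaCO₃: 1429 eq × 50 g/eq = 71,430 g.
(b) Rise: 71,430 g / 692,000 L × 1000 = 103.2 mg/L.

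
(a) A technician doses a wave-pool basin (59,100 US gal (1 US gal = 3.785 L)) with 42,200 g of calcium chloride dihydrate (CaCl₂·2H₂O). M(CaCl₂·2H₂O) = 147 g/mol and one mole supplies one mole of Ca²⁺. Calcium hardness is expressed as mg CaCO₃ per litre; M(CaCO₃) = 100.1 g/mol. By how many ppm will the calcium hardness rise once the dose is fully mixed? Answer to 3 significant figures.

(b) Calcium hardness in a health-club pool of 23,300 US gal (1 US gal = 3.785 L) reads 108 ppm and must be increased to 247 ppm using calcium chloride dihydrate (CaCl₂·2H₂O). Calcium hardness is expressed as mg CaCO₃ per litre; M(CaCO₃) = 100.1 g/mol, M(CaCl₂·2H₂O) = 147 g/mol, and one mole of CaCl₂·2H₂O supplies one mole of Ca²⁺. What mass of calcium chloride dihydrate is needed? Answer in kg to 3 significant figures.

(a) 128 ppm; (b) 18.0 kg

(a) Volume: 59,100 US gal × 3.785 L/gal = 223,694 L.
(a) Moles of Ca²⁺: 42,200 g ÷ 147 g/mol = 287.1 mol.
(a) As CaCO₃: 287.1 mol × 100.1 g/mol = 28,740 g.
(a) Rise: 28,740 g / 223,694 L × 1000 = 128.5 mg/L.

(b) Volume: 23,300 US gal × 3.785 L/gal = 88,190 L.
(b) Hardness to add: (247 − 108) = 139 mg/L as CaCO₃ × 88,190 L = 12,260 g as CaCO₃.
(b) Moles of Ca²⁺ (1 mol Ca²⁺ ≡ 1 mol CaCO₃): 12,260 / 100.1 g/mol = 122.5 mol.
(b) Mass of CaCl₂·2H₂O: 122.5 × 147 = 18,000 g.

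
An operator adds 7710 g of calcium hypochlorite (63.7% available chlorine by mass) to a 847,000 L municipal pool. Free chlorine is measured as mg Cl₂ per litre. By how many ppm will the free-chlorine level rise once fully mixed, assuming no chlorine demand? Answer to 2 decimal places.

Available chlorine delivered: 7710 g × 0.637 = 4911 g as Cl₂.
Concentration rise: 4911 g / 847,000 L = 5.798 mg/L = 5.80 ppm.

5.80 ppm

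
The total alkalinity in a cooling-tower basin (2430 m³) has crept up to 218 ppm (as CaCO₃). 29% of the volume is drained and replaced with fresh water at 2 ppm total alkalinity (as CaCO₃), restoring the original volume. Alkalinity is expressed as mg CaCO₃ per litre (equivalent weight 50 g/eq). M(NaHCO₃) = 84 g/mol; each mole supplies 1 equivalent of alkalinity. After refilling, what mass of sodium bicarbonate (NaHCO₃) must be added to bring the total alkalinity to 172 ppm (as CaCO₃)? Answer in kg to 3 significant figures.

67.9 kg

Volume: 2430 m³ = 2,430,000 L.
After draining 29% and refilling: 218 × 0.71 + 2 × 0.29 = 155.36 ppm.
Deficit to target: 172 − 155.36 = 16.64 mg/L.
As CaCO₃: 16.64 mg/L × 2,430,000 L = 40,440 g; ÷ 50 g/eq ÷ 1 = 808.7 mol NaHCO₃.
Mass: 808.7 × 84 = 67,930 g.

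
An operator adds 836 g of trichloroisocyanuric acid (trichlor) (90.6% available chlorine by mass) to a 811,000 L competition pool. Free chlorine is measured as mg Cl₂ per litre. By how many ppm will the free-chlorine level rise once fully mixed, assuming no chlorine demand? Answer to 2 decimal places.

0.93 ppm

Available chlorine delivered: 836 g × 0.906 = 757.4 g as Cl₂.
Concentration rise: 757.4 g / 811,000 L = 0.9339 mg/L = 0.93 ppm.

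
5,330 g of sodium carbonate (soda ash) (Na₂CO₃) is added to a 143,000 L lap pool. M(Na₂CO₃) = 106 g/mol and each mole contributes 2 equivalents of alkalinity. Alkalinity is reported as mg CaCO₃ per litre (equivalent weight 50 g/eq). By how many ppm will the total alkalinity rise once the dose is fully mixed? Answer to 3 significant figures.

Moles of Na₂CO₃: 5,330 g ÷ 106 g/mol = 50.28 mol → 100.6 eq of alkalinity.
As CaCO₃: 100.6 eq × 50 g/eq = 5028 g.
Rise: 5028 g / 143,000 L × 1000 = 35.16 mg/L.

35.2 ppm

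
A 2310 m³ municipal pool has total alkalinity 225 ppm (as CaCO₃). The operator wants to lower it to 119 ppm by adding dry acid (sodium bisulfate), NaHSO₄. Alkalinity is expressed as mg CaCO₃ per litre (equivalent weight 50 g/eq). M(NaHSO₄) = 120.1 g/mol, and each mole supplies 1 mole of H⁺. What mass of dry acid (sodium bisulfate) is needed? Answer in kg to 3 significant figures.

588 kg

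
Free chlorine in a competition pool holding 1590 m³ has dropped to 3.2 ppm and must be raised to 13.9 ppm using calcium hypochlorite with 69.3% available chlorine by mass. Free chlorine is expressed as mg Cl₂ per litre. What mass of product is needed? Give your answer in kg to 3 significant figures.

24.5 kg

Volume: 1590 m³ = 1,590,000 L.
Chlorine deficit: 13.9 − 3.2 = 10.7 ppm = 10.7 mg/L as Cl₂.
Cl₂ equivalent needed: 10.7 mg/L × 1,590,000 L = 17,010,000 mg = 17,010 g.
Product at 69.3% available chlorine: 17,010 / 0.693 = 24,550 g.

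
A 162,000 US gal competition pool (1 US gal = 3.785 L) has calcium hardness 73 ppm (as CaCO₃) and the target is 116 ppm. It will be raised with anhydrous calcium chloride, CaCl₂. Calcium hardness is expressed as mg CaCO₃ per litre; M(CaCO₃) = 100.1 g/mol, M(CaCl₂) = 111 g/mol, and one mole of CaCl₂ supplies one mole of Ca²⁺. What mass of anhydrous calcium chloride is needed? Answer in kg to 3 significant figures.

29.2 kg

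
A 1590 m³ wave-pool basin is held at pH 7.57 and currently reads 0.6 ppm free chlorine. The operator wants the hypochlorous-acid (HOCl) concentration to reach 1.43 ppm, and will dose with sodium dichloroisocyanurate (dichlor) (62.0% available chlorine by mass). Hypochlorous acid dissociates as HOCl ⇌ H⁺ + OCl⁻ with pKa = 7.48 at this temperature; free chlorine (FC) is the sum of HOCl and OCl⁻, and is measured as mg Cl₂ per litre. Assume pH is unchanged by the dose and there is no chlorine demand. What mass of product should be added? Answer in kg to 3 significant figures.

6.64 kg

Volume: 1590 m³ = 1,590,000 L.
[OCl⁻]/[HOCl] = 10^(pH − pKa) = 10^(7.57 − 7.48) = 1.23; fraction as HOCl = 1/(1 + 1.23) = 0.4484.
Free chlorine required for 1.43 ppm HOCl: 1.43 / 0.4484 = 3.189 ppm.
FC to add: 3.189 − 0.6 = 2.589 mg/L as Cl₂.
Cl₂ equivalent: 2.589 mg/L × 1,590,000 L = 4117 g.
Product at 62.0% available Cl: 4117 / 0.62 = 6640 g.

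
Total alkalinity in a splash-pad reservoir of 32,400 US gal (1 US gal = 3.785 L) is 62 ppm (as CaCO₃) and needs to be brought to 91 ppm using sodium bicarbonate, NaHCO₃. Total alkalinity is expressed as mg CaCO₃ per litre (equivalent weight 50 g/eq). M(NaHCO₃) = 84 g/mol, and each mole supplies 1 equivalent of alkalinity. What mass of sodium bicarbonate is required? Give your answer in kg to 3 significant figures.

5.97 kg

Volume: 32,400 US gal × 3.785 L/gal = 122,634 L.
Alkalinity to add: (91 − 62) = 29 mg/L as CaCO₃ × 122,634 L = 3556 g as CaCO₃.
Equivalents: 3556 g ÷ 50 g/eq = 71.13 eq.
NaHCO₃ supplies 1 eq per mole → 71.13 mol.
Mass: 71.13 mol × 84 g/mol = 5975 g.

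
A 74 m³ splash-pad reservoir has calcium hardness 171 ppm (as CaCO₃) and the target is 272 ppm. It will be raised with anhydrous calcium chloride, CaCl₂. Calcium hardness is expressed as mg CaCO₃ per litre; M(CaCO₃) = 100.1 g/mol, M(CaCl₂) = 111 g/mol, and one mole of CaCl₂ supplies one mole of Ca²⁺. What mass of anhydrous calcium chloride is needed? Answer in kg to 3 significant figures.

8.29 kg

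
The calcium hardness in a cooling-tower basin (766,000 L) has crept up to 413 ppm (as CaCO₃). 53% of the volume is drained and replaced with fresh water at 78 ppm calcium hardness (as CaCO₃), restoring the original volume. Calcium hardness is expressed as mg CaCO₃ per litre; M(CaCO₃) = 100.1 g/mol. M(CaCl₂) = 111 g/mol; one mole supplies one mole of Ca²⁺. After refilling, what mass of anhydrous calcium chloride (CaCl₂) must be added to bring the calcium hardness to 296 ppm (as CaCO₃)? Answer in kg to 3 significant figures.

After draining 53% and refilling: 413 × 0.47 + 78 × 0.53 = 235.45 ppm.
Deficit to target: 296 − 235.45 = 60.55 mg/L.
As CaCO₃: 60.55 mg/L × 766,000 L = 46,380 g; ÷ 100.1 = 463.3 mol Ca²⁺.
Mass: 463.3 × 111 = 51,430 g.

51.4 kg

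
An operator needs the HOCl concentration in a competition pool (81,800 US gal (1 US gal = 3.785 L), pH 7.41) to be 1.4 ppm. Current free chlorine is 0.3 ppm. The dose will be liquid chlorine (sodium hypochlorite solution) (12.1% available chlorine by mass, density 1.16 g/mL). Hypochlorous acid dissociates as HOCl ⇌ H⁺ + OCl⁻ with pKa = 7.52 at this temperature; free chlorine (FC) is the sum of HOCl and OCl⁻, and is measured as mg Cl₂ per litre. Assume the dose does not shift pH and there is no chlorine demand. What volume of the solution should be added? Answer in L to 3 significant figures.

Volume: 81,800 US gal × 3.785 L/gal = 309,613 L.
[OCl⁻]/[HOCl] = 10^(pH − pKa) = 10^(7.41 − 7.52) = 0.7762; fraction as HOCl = 1/(1 + 0.7762) = 0.563.
Free chlorine required for 1.4 ppm HOCl: 1.4 / 0.563 = 2.487 ppm.
FC to add: 2.487 − 0.3 = 2.187 mg/L as Cl₂.
Cl₂ equivalent: 2.187 mg/L × 309,613 L = 677 g.
Product at 12.1% available Cl: 677 / 0.121 = 5595 g.
Volume: 5595 g ÷ 1.16 g/mL = 4824 mL.

4.82 L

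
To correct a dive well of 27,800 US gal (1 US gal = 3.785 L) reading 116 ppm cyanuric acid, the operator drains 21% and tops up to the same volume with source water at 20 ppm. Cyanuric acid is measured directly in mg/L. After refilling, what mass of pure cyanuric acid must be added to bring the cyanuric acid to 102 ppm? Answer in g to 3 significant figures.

Volume: 27,800 US gal × 3.785 L/gal = 105,223 L.
After draining 21% and refilling: 116 × 0.79 + 20 × 0.21 = 95.84 ppm.
Deficit to target: 102 − 95.84 = 6.16 mg/L.
Mass: 6.16 mg/L × 105,223 L = 648.2 g cyanuric acid.

648 g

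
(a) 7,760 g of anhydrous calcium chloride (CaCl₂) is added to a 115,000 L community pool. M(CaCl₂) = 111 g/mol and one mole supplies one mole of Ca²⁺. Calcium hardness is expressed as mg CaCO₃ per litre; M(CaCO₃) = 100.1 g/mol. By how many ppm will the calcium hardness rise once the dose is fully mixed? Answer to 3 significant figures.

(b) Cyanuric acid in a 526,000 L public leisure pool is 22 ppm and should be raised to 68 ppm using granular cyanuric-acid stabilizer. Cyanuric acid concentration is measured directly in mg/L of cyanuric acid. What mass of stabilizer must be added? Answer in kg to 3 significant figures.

(a) 60.9 ppm; (b) 24.2 kg

(a) Moles of Ca²⁺: 7,760 g ÷ 111 g/mol = 69.91 mol.
(a) As CaCO₃: 69.91 mol × 100.1 g/mol = 6998 g.
(a) Rise: 6998 g / 115,000 L × 1000 = 60.85 mg/L.

(b) CYA to add: (68 − 22) = 46 mg/L × 526,000 L = 24,200 g cyanuric acid.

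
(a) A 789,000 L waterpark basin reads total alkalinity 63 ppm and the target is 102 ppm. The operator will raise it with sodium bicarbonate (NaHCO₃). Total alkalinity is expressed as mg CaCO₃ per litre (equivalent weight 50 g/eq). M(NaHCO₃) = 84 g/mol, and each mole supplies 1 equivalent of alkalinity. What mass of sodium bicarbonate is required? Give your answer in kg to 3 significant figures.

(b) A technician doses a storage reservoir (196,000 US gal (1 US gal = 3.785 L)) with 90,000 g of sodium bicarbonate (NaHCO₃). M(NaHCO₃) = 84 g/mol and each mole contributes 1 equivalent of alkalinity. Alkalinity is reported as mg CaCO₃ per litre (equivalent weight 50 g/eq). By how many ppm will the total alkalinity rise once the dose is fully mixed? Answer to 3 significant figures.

(a) 51.7 kg; (b) 72.2 ppm

(a) Alkalinity to add: (102 − 63) = 39 mg/L as CaCO₃ × 789,000 L = 30,770 g as CaCO₃.
(a) Equivalents: 30,770 g ÷ 50 g/eq = 615.4 eq.
(a) NaHCO₃ supplies 1 eq per mole → 615.4 mol.
(a) Mass: 615.4 mol × 84 g/mol = 51,700 g.

(b) Volume: 196,000 US gal × 3.785 L/gal = 741,860 L.
(b) Moles of NaHCO₃: 90,000 g ÷ 84 g/mol = 1071 mol → 1071 eq of alkalinity.
(b) As CaCO₃: 1071 eq × 50 g/eq = 53,570 g.
(b) Rise: 53,570 g / 741,860 L × 1000 = 72.21 mg/L.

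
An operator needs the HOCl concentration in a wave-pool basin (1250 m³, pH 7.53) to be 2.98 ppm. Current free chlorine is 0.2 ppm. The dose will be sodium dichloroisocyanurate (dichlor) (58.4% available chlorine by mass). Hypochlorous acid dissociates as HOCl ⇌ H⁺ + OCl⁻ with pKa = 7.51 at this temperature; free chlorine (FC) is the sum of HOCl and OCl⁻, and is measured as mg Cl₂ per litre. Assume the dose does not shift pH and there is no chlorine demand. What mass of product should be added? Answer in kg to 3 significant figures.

12.6 kg

Volume: 1250 m³ = 1,250,000 L.
[OCl⁻]/[HOCl] = 10^(pH − pKa) = 10^(7.53 − 7.51) = 1.047; fraction as HOCl = 1/(1 + 1.047) = 0.4885.
Free chlorine required for 2.98 ppm HOCl: 2.98 / 0.4885 = 6.1 ppm.
FC to add: 6.1 − 0.2 = 5.9 mg/L as Cl₂.
Cl₂ equivalent: 5.9 mg/L × 1,250,000 L = 7376 g.
Product at 58.4% available Cl: 7376 / 0.584 = 12,630 g.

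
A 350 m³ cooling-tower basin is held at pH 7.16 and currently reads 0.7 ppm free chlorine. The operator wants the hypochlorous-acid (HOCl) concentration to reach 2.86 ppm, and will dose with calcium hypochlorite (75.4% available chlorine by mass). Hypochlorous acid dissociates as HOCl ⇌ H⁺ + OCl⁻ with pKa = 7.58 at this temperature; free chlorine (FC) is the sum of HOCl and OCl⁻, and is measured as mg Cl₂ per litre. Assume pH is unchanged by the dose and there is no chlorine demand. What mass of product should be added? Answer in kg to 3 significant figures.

Volume: 350 m³ = 350,000 L.
[OCl⁻]/[HOCl] = 10^(pH − pKa) = 10^(7.16 − 7.58) = 0.3802; fraction as HOCl = 1/(1 + 0.3802) = 0.7245.
Free chlorine required for 2.86 ppm HOCl: 2.86 / 0.7245 = 3.947 ppm.
FC to add: 3.947 − 0.7 = 3.247 mg/L as Cl₂.
Cl₂ equivalent: 3.247 mg/L × 350,000 L = 1137 g.
Product at 75.4% available Cl: 1137 / 0.754 = 1507 g.

1.51 kg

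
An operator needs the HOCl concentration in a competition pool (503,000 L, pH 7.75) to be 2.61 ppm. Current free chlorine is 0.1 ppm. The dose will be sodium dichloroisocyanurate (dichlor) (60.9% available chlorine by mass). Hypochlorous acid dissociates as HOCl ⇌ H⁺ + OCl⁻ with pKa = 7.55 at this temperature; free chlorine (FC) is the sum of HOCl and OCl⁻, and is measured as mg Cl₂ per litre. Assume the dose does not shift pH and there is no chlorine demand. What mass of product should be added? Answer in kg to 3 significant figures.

5.49 kg

[OCl⁻]/[HOCl] = 10^(pH − pKa) = 10^(7.75 − 7.55) = 1.585; fraction as HOCl = 1/(1 + 1.585) = 0.3869.
Free chlorine required for 2.61 ppm HOCl: 2.61 / 0.3869 = 6.747 ppm.
FC to add: 6.747 − 0.1 = 6.647 mg/L as Cl₂.
Cl₂ equivalent: 6.647 mg/L × 503,000 L = 3343 g.
Product at 60.9% available Cl: 3343 / 0.609 = 5490 g.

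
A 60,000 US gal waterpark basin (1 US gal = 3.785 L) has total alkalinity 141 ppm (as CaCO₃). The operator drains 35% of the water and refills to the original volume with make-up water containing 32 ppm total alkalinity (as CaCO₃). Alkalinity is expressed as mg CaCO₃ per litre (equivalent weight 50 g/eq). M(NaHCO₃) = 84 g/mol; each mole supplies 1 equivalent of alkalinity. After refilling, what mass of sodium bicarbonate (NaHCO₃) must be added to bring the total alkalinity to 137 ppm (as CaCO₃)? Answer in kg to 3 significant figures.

13.0 kg

Volume: 60,000 US gal × 3.785 L/gal = 227,100 L.
After draining 35% and refilling: 141 × 0.65 + 32 × 0.35 = 102.85 ppm.
Deficit to target: 137 − 102.85 = 34.15 mg/L.
As CaCO₃: 34.15 mg/L × 227,100 L = 7755 g; ÷ 50 g/eq ÷ 1 = 155.1 mol NaHCO₃.
Mass: 155.1 × 84 = 13,030 g.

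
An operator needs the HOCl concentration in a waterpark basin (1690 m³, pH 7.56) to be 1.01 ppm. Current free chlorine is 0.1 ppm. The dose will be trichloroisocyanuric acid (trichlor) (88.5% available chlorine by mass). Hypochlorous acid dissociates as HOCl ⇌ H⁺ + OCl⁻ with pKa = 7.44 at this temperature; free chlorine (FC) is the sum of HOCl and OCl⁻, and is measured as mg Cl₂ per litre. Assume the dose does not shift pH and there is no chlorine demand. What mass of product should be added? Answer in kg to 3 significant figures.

4.28 kg

Volume: 1690 m³ = 1,690,000 L.
[OCl⁻]/[HOCl] = 10^(pH − pKa) = 10^(7.56 − 7.44) = 1.318; fraction as HOCl = 1/(1 + 1.318) = 0.4314.
Free chlorine required for 1.01 ppm HOCl: 1.01 / 0.4314 = 2.341 ppm.
FC to add: 2.341 − 0.1 = 2.241 mg/L as Cl₂.
Cl₂ equivalent: 2.241 mg/L × 1,690,000 L = 3788 g.
Product at 88.5% available Cl: 3788 / 0.885 = 4280 g.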